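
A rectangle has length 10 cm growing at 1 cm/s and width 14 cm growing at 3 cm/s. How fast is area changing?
44 cm²/s

A = lw
dA/dt = w·dl/dt + l·dw/dt = 14·1 + 10·3 = 44 cm²/s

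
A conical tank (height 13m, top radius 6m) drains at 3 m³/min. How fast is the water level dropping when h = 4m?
169/(192π) ≈ 0.2802 m/min

r/h = 6/13, so r = (6/13)h
V = (1/3)πr²h = (1/3)π((6/13)h)²h = (12/169)πh³
dV/dh = (36/169)πh²
dh/dt = (dV/dt)/(dV/dh) = -3/((36/169)π·4²) = -169/(192π) m/min
The level is dropping at 169/(192π) ≈ 0.2802 m/min.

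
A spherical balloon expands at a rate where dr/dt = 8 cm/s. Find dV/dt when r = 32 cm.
32768π cm³/s

V = (4/3)πr³
dV/dt = dV/dr · dr/dt = 4πr² · 8
At r = 32: dV/dt = 32768π cm³/s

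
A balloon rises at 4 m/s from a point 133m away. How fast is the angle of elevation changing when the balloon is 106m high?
0.018392 rad/s

tan(θ) = y/133
sec²(θ) · dθ/dt = (1/133) · dy/dt
dθ/dt = cos²(θ)/133 · 4 = 133/(133² + 106²) · 4
dθ/dt = 0.018392 rad/s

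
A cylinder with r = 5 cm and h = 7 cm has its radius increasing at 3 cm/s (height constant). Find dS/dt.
102π cm²/s

S = 2πrh + 2πr² (lateral + bases)
dS/dt = (2πh + 4πr)·dr/dt = (2π·7 + 4π·5)·3
= 102π cm²/s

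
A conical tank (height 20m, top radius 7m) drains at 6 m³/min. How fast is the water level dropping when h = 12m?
50/(147π) ≈ 0.1083 m/min

r/h = 7/20, so r = (7/20)h
V = (1/3)πr²h = (1/3)π((7/20)h)²h = (49/1200)πh³
dV/dh = (49/400)πh²
dh/dt = (dV/dt)/(dV/dh) = -6/((49/400)π·12²) = -50/(147π) m/min
The level is dropping at 50/(147π) ≈ 0.1083 m/min.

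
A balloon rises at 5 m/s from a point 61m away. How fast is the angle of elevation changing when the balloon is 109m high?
0.019549 rad/s

tan(θ) = y/61
sec²(θ) · dθ/dt = (1/61) · dy/dt
dθ/dt = cos²(θ)/61 · 5 = 61/(61² + 109²) · 5
dθ/dt = 0.019549 rad/s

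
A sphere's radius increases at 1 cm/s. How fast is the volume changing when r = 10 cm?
400π cm³/s

V = (4/3)πr³
dV/dt = dV/dr · dr/dt = 4πr² · 1
At r = 10: dV/dt = 400π cm³/s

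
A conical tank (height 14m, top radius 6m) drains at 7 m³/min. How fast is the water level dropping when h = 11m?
343/(1089π) ≈ 0.1003 m/min

r/h = 6/14, so r = (3/7)h
V = (1/3)πr²h = (1/3)π((3/7)h)²h = (3/49)πh³
dV/dh = (9/49)πh²
dh/dt = (dV/dt)/(dV/dh) = -7/((9/49)π·11²) = -343/(1089π) m/min
The level is dropping at 343/(1089π) ≈ 0.1003 m/min.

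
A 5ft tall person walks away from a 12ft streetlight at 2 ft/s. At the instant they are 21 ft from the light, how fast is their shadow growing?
10/7 ft/s

By similar triangles: 12/(x+s) = 5/s
Solving: s = 5x/7
ds/dt = 5/7 · dx/dt = 5/7 · 2 = 10/7 ft/s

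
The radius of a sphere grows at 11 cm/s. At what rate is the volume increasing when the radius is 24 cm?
25344π cm³/s

V = (4/3)πr³
dV/dt = dV/dr · dr/dt = 4πr² · 11
At r = 24: dV/dt = 25344π cm³/s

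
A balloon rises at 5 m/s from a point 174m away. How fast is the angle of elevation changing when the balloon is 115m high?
0.02 rad/s

tan(θ) = y/174
sec²(θ) · dθ/dt = (1/174) · dy/dt
dθ/dt = cos²(θ)/174 · 5 = 174/(174² + 115²) · 5
dθ/dt = 0.02 rad/s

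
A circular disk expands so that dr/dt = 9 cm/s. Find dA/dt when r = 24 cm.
432π cm²/s

A = πr²
dA/dt = 2πr · dr/dt = 2π(24)(9) = 432π cm²/s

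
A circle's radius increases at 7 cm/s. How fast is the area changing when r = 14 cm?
196π cm²/s

A = πr²
dA/dt = 2πr · dr/dt = 2π(14)(7) = 196π cm²/s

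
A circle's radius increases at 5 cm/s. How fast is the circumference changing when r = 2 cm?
10π cm/s

C = 2πr
dC/dt = 2π · dr/dt = 2π · 5 = 10π cm/s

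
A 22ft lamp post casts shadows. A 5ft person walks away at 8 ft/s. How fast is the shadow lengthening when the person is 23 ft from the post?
40/17 ft/s

By similar triangles: 22/(x+s) = 5/s
Solving: s = 5x/17
ds/dt = 5/17 · dx/dt = 5/17 · 8 = 40/17 ft/s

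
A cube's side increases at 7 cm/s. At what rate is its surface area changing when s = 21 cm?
1764 cm²/s

A = 6s²
dA/dt = 12s · ds/dt = 12·21·7 = 1764 cm²/s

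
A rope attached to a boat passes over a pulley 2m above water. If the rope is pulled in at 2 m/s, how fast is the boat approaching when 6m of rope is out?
3√2/2 ≈ 2.121 m/s

rope² = x² + 2²
x = √(6² - 2²) = 4√2
dx/dt = (rope/x) · d(rope)/dt = (6/(4√2)) · (-2) = -3√2/2 m/s
The boat approaches at 3√2/2 ≈ 2.121 m/s.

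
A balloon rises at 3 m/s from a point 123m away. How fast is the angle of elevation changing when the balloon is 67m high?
0.018809 rad/s

tan(θ) = y/123
sec²(θ) · dθ/dt = (1/123) · dy/dt
dθ/dt = cos²(θ)/123 · 3 = 123/(123² + 67²) · 3
dθ/dt = 0.018809 rad/s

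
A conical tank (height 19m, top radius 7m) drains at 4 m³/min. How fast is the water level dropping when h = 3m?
1444/(441π) ≈ 1.042 m/min

r/h = 7/19, so r = (7/19)h
V = (1/3)πr²h = (1/3)π((7/19)h)²h = (49/1083)πh³
dV/dh = (49/361)πh²
dh/dt = (dV/dt)/(dV/dh) = -4/((49/361)π·3²) = -1444/(441π) m/min
The level is dropping at 1444/(441π) ≈ 1.042 m/min.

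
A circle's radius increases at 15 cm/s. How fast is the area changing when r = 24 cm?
720π cm²/s

A = πr²
dA/dt = 2πr · dr/dt = 2π(24)(15) = 720π cm²/s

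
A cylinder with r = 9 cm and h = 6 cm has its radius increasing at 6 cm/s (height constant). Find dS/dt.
288π cm²/s

S = 2πrh + 2πr² (lateral + bases)
dS/dt = (2πh + 4πr)·dr/dt = (2π·6 + 4π·9)·6
= 288π cm²/s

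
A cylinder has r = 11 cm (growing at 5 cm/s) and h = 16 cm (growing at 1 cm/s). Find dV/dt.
1881π cm³/s

V = πr²h
dV/dt = 2πrh·dr/dt + πr²·dh/dt
= 2π(11)(16)(5) + π(11)²(1)
= 1881π cm³/s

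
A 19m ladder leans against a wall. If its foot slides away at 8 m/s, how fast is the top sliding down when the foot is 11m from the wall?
22√15/15 ≈ 5.68 m/s

x² + y² = 19²
2x·dx/dt + 2y·dy/dt = 0
dy/dt = -x/y · dx/dt = -11/(4√15) · 8 = -22√15/15 m/s
The top is descending at 22√15/15 ≈ 5.68 m/s.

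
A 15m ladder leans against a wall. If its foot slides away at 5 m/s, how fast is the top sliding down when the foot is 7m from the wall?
35√11/44 ≈ 2.638 m/s

x² + y² = 15²
2x·dx/dt + 2y·dy/dt = 0
dy/dt = -x/y · dx/dt = -7/(4√11) · 5 = -35√11/44 m/s
The top is descending at 35√11/44 ≈ 2.638 m/s.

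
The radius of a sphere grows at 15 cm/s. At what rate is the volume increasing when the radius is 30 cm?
54000π cm³/s

V = (4/3)πr³
dV/dt = dV/dr · dr/dt = 4πr² · 15
At r = 30: dV/dt = 54000π cm³/s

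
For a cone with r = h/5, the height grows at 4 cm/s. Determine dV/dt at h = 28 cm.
3136π/25 cm³/s

V = (1/3)π(h/5)²h = πh³/75
dV/dt = πh²/25 · 4
At h = 28: dV/dt = 3136π/25 cm³/s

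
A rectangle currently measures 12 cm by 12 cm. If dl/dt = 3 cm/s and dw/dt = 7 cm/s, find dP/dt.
20 cm/s

P = 2(l + w)
dP/dt = 2(dl/dt + dw/dt) = 2(3 + 7) = 20 cm/s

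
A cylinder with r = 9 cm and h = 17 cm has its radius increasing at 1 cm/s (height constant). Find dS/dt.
70π cm²/s

S = 2πrh + 2πr² (lateral + bases)
dS/dt = (2πh + 4πr)·dr/dt = (2π·17 + 4π·9)·1
= 70π cm²/s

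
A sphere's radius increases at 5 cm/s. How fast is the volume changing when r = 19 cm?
7220π cm³/s

V = (4/3)πr³
dV/dt = dV/dr · dr/dt = 4πr² · 5
At r = 19: dV/dt = 7220π cm³/s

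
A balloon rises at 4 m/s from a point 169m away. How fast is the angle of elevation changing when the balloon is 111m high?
0.016535 rad/s

tan(θ) = y/169
sec²(θ) · dθ/dt = (1/169) · dy/dt
dθ/dt = cos²(θ)/169 · 4 = 169/(169² + 111²) · 4
dθ/dt = 0.016535 rad/s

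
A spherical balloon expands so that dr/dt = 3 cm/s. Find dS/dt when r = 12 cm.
288π cm²/s

S = 4πr²
dS/dt = dS/dr · dr/dt = 8πr · 3
At r = 12: dS/dt = 288π cm²/s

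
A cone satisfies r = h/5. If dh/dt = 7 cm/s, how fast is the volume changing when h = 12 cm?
1008π/25 cm³/s

V = (1/3)π(h/5)²h = πh³/75
dV/dt = πh²/25 · 7
At h = 12: dV/dt = 1008π/25 cm³/s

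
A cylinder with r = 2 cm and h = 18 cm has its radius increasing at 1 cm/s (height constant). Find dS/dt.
44π cm²/s

S = 2πrh + 2πr² (lateral + bases)
dS/dt = (2πh + 4πr)·dr/dt = (2π·18 + 4π·2)·1
= 44π cm²/s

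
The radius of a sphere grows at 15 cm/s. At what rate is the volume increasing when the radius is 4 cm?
960π cm³/s

V = (4/3)πr³
dV/dt = dV/dr · dr/dt = 4πr² · 15
At r = 4: dV/dt = 960π cm³/s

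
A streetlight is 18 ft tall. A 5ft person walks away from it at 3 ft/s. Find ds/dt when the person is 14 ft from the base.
15/13 ft/s

By similar triangles: 18/(x+s) = 5/s
Solving: s = 5x/13
ds/dt = 5/13 · dx/dt = 5/13 · 3 = 15/13 ft/s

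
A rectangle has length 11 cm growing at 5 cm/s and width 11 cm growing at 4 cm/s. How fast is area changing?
99 cm²/s

A = lw
dA/dt = w·dl/dt + l·dw/dt = 11·5 + 11·4 = 99 cm²/s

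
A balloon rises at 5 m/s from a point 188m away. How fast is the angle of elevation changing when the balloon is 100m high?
0.02073 rad/s

tan(θ) = y/188
sec²(θ) · dθ/dt = (1/188) · dy/dt
dθ/dt = cos²(θ)/188 · 5 = 188/(188² + 100²) · 5
dθ/dt = 0.02073 rad/s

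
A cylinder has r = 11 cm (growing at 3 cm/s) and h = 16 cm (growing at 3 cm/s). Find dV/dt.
1419π cm³/s

V = πr²h
dV/dt = 2πrh·dr/dt + πr²·dh/dt
= 2π(11)(16)(3) + π(11)²(3)
= 1419π cm³/s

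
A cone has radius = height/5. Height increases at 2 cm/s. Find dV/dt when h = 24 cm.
1152π/25 cm³/s

V = (1/3)π(h/5)²h = πh³/75
dV/dt = πh²/25 · 2
At h = 24: dV/dt = 1152π/25 cm³/s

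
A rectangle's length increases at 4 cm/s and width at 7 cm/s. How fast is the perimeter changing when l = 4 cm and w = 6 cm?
22 cm/s

P = 2(l + w)
dP/dt = 2(dl/dt + dw/dt) = 2(4 + 7) = 22 cm/s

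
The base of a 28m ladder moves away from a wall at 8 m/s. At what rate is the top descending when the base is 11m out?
88√663/663 ≈ 3.418 m/s

x² + y² = 28²
2x·dx/dt + 2y·dy/dt = 0
dy/dt = -x/y · dx/dt = -11/√663 · 8 = -88√663/663 m/s
The top is descending at 88√663/663 ≈ 3.418 m/s.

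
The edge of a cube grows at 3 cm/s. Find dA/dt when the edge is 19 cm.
684 cm²/s

A = 6s²
dA/dt = 12s · ds/dt = 12·19·3 = 684 cm²/s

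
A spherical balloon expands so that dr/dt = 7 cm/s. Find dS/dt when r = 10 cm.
560π cm²/s

S = 4πr²
dS/dt = dS/dr · dr/dt = 8πr · 7
At r = 10: dS/dt = 560π cm²/s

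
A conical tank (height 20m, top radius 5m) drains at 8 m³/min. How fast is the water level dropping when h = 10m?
32/(25π) ≈ 0.4074 m/min

r/h = 5/20, so r = (1/4)h
V = (1/3)πr²h = (1/3)π((1/4)h)²h = (1/48)πh³
dV/dh = (1/16)πh²
dh/dt = (dV/dt)/(dV/dh) = -8/((1/16)π·10²) = -32/(25π) m/min
The level is dropping at 32/(25π) ≈ 0.4074 m/min.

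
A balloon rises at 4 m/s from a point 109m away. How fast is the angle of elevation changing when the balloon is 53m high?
0.02968 rad/s

tan(θ) = y/109
sec²(θ) · dθ/dt = (1/109) · dy/dt
dθ/dt = cos²(θ)/109 · 4 = 109/(109² + 53²) · 4
dθ/dt = 0.02968 rad/s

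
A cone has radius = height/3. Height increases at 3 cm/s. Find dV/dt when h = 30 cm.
300π cm³/s

V = (1/3)π(h/3)²h = πh³/27
dV/dt = πh²/9 · 3
At h = 30: dV/dt = 300π cm³/s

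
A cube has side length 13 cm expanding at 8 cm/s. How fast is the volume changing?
4056 cm³/s

V = s³
dV/dt = 3s² · ds/dt = 3·13²·8 = 4056 cm³/s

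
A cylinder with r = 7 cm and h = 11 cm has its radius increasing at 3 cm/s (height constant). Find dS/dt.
150π cm²/s

S = 2πrh + 2πr² (lateral + bases)
dS/dt = (2πh + 4πr)·dr/dt = (2π·11 + 4π·7)·3
= 150π cm²/s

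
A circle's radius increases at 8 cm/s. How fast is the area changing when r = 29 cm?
464π cm²/s

A = πr²
dA/dt = 2πr · dr/dt = 2π(29)(8) = 464π cm²/s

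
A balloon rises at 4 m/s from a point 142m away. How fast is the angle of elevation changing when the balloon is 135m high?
0.014796 rad/s

tan(θ) = y/142
sec²(θ) · dθ/dt = (1/142) · dy/dt
dθ/dt = cos²(θ)/142 · 4 = 142/(142² + 135²) · 4
dθ/dt = 0.014796 rad/s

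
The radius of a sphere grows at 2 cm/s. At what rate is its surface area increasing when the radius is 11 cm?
176π cm²/s

S = 4πr²
dS/dt = dS/dr · dr/dt = 8πr · 2
At r = 11: dS/dt = 176π cm²/s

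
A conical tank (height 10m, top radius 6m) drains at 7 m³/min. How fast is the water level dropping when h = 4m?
175/(144π) ≈ 0.3868 m/min

r/h = 6/10, so r = (3/5)h
V = (1/3)πr²h = (1/3)π((3/5)h)²h = (3/25)πh³
dV/dh = (9/25)πh²
dh/dt = (dV/dt)/(dV/dh) = -7/((9/25)π·4²) = -175/(144π) m/min
The level is dropping at 175/(144π) ≈ 0.3868 m/min.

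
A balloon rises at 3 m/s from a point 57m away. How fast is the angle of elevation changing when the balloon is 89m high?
0.015309 rad/s

tan(θ) = y/57
sec²(θ) · dθ/dt = (1/57) · dy/dt
dθ/dt = cos²(θ)/57 · 3 = 57/(57² + 89²) · 3
dθ/dt = 0.015309 rad/s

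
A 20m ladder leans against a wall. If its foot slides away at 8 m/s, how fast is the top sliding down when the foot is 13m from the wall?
104√231/231 ≈ 6.843 m/s

x² + y² = 20²
2x·dx/dt + 2y·dy/dt = 0
dy/dt = -x/y · dx/dt = -13/√231 · 8 = -104√231/231 m/s
The top is descending at 104√231/231 ≈ 6.843 m/s.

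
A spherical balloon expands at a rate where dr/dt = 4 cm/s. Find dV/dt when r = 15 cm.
3600π cm³/s

V = (4/3)πr³
dV/dt = dV/dr · dr/dt = 4πr² · 4
At r = 15: dV/dt = 3600π cm³/s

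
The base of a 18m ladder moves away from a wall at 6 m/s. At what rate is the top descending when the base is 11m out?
66√203/203 ≈ 4.632 m/s

x² + y² = 18²
2x·dx/dt + 2y·dy/dt = 0
dy/dt = -x/y · dx/dt = -11/√203 · 6 = -66√203/203 m/s
The top is descending at 66√203/203 ≈ 4.632 m/s.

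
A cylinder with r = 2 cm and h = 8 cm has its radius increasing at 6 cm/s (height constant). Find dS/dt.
144π cm²/s

S = 2πrh + 2πr² (lateral + bases)
dS/dt = (2πh + 4πr)·dr/dt = (2π·8 + 4π·2)·6
= 144π cm²/s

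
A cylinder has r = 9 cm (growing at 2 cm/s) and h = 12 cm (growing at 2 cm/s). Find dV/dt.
594π cm³/s

V = πr²h
dV/dt = 2πrh·dr/dt + πr²·dh/dt
= 2π(9)(12)(2) + π(9)²(2)
= 594π cm³/s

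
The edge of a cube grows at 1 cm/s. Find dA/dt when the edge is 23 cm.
276 cm²/s

A = 6s²
dA/dt = 12s · ds/dt = 12·23·1 = 276 cm²/s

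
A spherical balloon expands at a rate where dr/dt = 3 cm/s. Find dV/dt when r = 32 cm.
12288π cm³/s

V = (4/3)πr³
dV/dt = dV/dr · dr/dt = 4πr² · 3
At r = 32: dV/dt = 12288π cm³/s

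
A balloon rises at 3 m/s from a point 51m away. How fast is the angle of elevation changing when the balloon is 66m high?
0.021992 rad/s

tan(θ) = y/51
sec²(θ) · dθ/dt = (1/51) · dy/dt
dθ/dt = cos²(θ)/51 · 3 = 51/(51² + 66²) · 3
dθ/dt = 0.021992 rad/s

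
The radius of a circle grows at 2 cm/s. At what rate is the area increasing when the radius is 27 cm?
108π cm²/s

A = πr²
dA/dt = 2πr · dr/dt = 2π(27)(2) = 108π cm²/s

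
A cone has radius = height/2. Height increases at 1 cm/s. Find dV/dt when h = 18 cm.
81π cm³/s

V = (1/3)π(h/2)²h = πh³/12
dV/dt = πh²/4 · 1
At h = 18: dV/dt = 81π cm³/s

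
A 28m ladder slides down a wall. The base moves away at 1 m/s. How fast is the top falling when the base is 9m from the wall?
9√703/703 ≈ 0.3394 m/s

x² + y² = 28²
2x·dx/dt + 2y·dy/dt = 0
dy/dt = -x/y · dx/dt = -9/√703 · 1 = -9√703/703 m/s
The top is descending at 9√703/703 ≈ 0.3394 m/s.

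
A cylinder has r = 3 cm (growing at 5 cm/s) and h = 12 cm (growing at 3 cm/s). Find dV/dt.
387π cm³/s

V = πr²h
dV/dt = 2πrh·dr/dt + πr²·dh/dt
= 2π(3)(12)(5) + π(3)²(3)
= 387π cm³/s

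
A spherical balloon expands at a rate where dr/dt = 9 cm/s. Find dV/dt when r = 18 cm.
11664π cm³/s

V = (4/3)πr³
dV/dt = dV/dr · dr/dt = 4πr² · 9
At r = 18: dV/dt = 11664π cm³/s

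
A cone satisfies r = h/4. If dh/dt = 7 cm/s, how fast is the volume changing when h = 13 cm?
1183π/16 cm³/s

V = (1/3)π(h/4)²h = πh³/48
dV/dt = πh²/16 · 7
At h = 13: dV/dt = 1183π/16 cm³/s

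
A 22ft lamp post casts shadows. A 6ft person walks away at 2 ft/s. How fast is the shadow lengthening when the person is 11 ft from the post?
3/4 ft/s

By similar triangles: 22/(x+s) = 6/s
Solving: s = 6x/16
ds/dt = 6/16 · dx/dt = 3/8 · 2 = 3/4 ft/s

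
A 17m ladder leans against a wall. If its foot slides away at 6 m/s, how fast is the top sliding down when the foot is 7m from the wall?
7√15/10 ≈ 2.711 m/s

x² + y² = 17²
2x·dx/dt + 2y·dy/dt = 0
dy/dt = -x/y · dx/dt = -7/(4√15) · 6 = -7√15/10 m/s
The top is descending at 7√15/10 ≈ 2.711 m/s.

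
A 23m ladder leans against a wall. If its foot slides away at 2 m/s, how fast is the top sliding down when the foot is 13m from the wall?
13√10/30 ≈ 1.37 m/s

x² + y² = 23²
2x·dx/dt + 2y·dy/dt = 0
dy/dt = -x/y · dx/dt = -13/(6√10) · 2 = -13√10/30 m/s
The top is descending at 13√10/30 ≈ 1.37 m/s.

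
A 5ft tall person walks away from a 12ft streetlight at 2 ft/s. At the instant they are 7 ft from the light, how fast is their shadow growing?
10/7 ft/s

By similar triangles: 12/(x+s) = 5/s
Solving: s = 5x/7
ds/dt = 5/7 · dx/dt = 5/7 · 2 = 10/7 ft/s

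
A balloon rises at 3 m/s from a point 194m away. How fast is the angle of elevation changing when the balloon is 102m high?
0.012115 rad/s

tan(θ) = y/194
sec²(θ) · dθ/dt = (1/194) · dy/dt
dθ/dt = cos²(θ)/194 · 3 = 194/(194² + 102²) · 3
dθ/dt = 0.012115 rad/s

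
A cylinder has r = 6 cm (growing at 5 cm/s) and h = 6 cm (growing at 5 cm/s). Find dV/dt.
540π cm³/s

V = πr²h
dV/dt = 2πrh·dr/dt + πr²·dh/dt
= 2π(6)(6)(5) + π(6)²(5)
= 540π cm³/s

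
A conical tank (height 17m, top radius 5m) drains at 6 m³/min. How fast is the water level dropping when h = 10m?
867/(1250π) ≈ 0.2208 m/min

r/h = 5/17, so r = (5/17)h
V = (1/3)πr²h = (1/3)π((5/17)h)²h = (25/867)πh³
dV/dh = (25/289)πh²
dh/dt = (dV/dt)/(dV/dh) = -6/((25/289)π·10²) = -867/(1250π) m/min
The level is dropping at 867/(1250π) ≈ 0.2208 m/min.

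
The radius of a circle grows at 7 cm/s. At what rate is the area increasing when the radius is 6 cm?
84π cm²/s

A = πr²
dA/dt = 2πr · dr/dt = 2π(6)(7) = 84π cm²/s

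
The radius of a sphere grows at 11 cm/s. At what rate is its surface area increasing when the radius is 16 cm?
1408π cm²/s

S = 4πr²
dS/dt = dS/dr · dr/dt = 8πr · 11
At r = 16: dS/dt = 1408π cm²/s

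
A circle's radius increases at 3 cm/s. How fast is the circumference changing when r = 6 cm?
6π cm/s

C = 2πr
dC/dt = 2π · dr/dt = 2π · 3 = 6π cm/s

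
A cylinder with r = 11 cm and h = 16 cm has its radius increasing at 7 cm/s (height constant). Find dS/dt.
532π cm²/s

S = 2πrh + 2πr² (lateral + bases)
dS/dt = (2πh + 4πr)·dr/dt = (2π·16 + 4π·11)·7
= 532π cm²/s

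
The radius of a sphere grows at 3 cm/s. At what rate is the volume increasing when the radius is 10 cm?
1200π cm³/s

V = (4/3)πr³
dV/dt = dV/dr · dr/dt = 4πr² · 3
At r = 10: dV/dt = 1200π cm³/s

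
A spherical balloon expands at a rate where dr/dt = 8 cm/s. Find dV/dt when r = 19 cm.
11552π cm³/s

V = (4/3)πr³
dV/dt = dV/dr · dr/dt = 4πr² · 8
At r = 19: dV/dt = 11552π cm³/s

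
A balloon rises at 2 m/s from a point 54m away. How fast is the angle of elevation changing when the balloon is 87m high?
0.0103 rad/s

tan(θ) = y/54
sec²(θ) · dθ/dt = (1/54) · dy/dt
dθ/dt = cos²(θ)/54 · 2 = 54/(54² + 87²) · 2
dθ/dt = 0.0103 rad/s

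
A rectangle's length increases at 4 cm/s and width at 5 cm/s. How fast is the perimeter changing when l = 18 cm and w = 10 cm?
18 cm/s

P = 2(l + w)
dP/dt = 2(dl/dt + dw/dt) = 2(4 + 5) = 18 cm/s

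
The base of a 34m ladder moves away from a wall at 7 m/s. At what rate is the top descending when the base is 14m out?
49√15/60 ≈ 3.163 m/s

x² + y² = 34²
2x·dx/dt + 2y·dy/dt = 0
dy/dt = -x/y · dx/dt = -14/(8√15) · 7 = -49√15/60 m/s
The top is descending at 49√15/60 ≈ 3.163 m/s.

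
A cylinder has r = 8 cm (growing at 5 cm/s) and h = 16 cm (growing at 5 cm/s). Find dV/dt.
1600π cm³/s

V = πr²h
dV/dt = 2πrh·dr/dt + πr²·dh/dt
= 2π(8)(16)(5) + π(8)²(5)
= 1600π cm³/s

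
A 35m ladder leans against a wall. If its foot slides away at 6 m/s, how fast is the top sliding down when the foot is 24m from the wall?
144√649/649 ≈ 5.652 m/s

x² + y² = 35²
2x·dx/dt + 2y·dy/dt = 0
dy/dt = -x/y · dx/dt = -24/√649 · 6 = -144√649/649 m/s
The top is descending at 144√649/649 ≈ 5.652 m/s.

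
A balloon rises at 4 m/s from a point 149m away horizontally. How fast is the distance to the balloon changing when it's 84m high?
336√29257/29257 ≈ 1.964 m/s

z² = 149² + y²
z = √(149² + 84²) = √29257
dz/dt = y/z · dy/dt = 84/√29257 · 4 = 336√29257/29257 ≈ 1.964 m/s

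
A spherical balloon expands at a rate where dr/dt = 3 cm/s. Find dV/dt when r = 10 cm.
1200π cm³/s

V = (4/3)πr³
dV/dt = dV/dr · dr/dt = 4πr² · 3
At r = 10: dV/dt = 1200π cm³/s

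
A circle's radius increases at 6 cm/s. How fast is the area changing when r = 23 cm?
276π cm²/s

A = πr²
dA/dt = 2πr · dr/dt = 2π(23)(6) = 276π cm²/s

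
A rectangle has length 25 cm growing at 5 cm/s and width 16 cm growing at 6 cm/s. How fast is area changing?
230 cm²/s

A = lw
dA/dt = w·dl/dt + l·dw/dt = 16·5 + 25·6 = 230 cm²/s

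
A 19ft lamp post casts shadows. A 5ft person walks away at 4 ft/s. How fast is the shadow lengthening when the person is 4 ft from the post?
10/7 ft/s

By similar triangles: 19/(x+s) = 5/s
Solving: s = 5x/14
ds/dt = 5/14 · dx/dt = 5/14 · 4 = 10/7 ft/s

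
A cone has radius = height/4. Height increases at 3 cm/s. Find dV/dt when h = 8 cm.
12π cm³/s

V = (1/3)π(h/4)²h = πh³/48
dV/dt = πh²/16 · 3
At h = 8: dV/dt = 12π cm³/s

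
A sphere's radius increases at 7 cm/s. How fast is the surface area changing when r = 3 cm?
168π cm²/s

S = 4πr²
dS/dt = dS/dr · dr/dt = 8πr · 7
At r = 3: dS/dt = 168π cm²/s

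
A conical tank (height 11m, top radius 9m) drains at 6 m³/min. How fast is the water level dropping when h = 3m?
242/(243π) ≈ 0.317 m/min

r/h = 9/11, so r = (9/11)h
V = (1/3)πr²h = (1/3)π((9/11)h)²h = (27/121)πh³
dV/dh = (81/121)πh²
dh/dt = (dV/dt)/(dV/dh) = -6/((81/121)π·3²) = -242/(243π) m/min
The level is dropping at 242/(243π) ≈ 0.317 m/min.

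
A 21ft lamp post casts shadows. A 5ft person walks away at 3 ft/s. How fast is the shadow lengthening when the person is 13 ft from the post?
15/16 ft/s

By similar triangles: 21/(x+s) = 5/s
Solving: s = 5x/16
ds/dt = 5/16 · dx/dt = 5/16 · 3 = 15/16 ft/s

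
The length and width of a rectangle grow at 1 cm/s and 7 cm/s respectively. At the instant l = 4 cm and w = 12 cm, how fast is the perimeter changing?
16 cm/s

P = 2(l + w)
dP/dt = 2(dl/dt + dw/dt) = 2(1 + 7) = 16 cm/s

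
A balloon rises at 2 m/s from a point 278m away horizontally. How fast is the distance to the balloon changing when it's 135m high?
270√95509/95509 ≈ 0.8737 m/s

z² = 278² + y²
z = √(278² + 135²) = √95509
dz/dt = y/z · dy/dt = 135/√95509 · 2 = 270√95509/95509 ≈ 0.8737 m/s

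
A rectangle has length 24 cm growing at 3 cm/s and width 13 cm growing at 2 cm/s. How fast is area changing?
87 cm²/s

A = lw
dA/dt = w·dl/dt + l·dw/dt = 13·3 + 24·2 = 87 cm²/s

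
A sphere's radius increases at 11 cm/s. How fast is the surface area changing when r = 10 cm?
880π cm²/s

S = 4πr²
dS/dt = dS/dr · dr/dt = 8πr · 11
At r = 10: dS/dt = 880π cm²/s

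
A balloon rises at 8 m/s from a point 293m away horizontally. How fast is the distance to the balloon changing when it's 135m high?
540√104074/52037 ≈ 3.348 m/s

z² = 293² + y²
z = √(293² + 135²) = √104074
dz/dt = y/z · dy/dt = 135/√104074 · 8 = 540√104074/52037 ≈ 3.348 m/s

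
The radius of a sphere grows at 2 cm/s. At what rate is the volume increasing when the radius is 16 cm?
2048π cm³/s

V = (4/3)πr³
dV/dt = dV/dr · dr/dt = 4πr² · 2
At r = 16: dV/dt = 2048π cm³/s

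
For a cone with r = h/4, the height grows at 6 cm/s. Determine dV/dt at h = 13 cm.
507π/8 cm³/s

V = (1/3)π(h/4)²h = πh³/48
dV/dt = πh²/16 · 6
At h = 13: dV/dt = 507π/8 cm³/s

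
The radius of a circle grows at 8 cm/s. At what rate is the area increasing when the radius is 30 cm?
480π cm²/s

A = πr²
dA/dt = 2πr · dr/dt = 2π(30)(8) = 480π cm²/s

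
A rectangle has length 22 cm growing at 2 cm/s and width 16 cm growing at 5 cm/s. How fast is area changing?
142 cm²/s

A = lw
dA/dt = w·dl/dt + l·dw/dt = 16·2 + 22·5 = 142 cm²/s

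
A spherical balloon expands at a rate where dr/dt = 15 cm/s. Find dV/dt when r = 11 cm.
7260π cm³/s

V = (4/3)πr³
dV/dt = dV/dr · dr/dt = 4πr² · 15
At r = 11: dV/dt = 7260π cm³/s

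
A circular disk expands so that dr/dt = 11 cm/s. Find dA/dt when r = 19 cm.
418π cm²/s

A = πr²
dA/dt = 2πr · dr/dt = 2π(19)(11) = 418π cm²/s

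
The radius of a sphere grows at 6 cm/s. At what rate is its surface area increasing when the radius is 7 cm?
336π cm²/s

S = 4πr²
dS/dt = dS/dr · dr/dt = 8πr · 6
At r = 7: dS/dt = 336π cm²/s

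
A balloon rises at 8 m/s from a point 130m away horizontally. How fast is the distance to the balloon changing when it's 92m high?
368√6341/6341 ≈ 4.621 m/s

z² = 130² + y²
z = √(130² + 92²) = 2√6341
dz/dt = y/z · dy/dt = 92/(2√6341) · 8 = 368√6341/6341 ≈ 4.621 m/s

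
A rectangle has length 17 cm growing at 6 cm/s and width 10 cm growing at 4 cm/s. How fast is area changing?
128 cm²/s

A = lw
dA/dt = w·dl/dt + l·dw/dt = 10·6 + 17·4 = 128 cm²/s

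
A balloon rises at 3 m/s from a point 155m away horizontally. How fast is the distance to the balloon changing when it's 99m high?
297√33826/33826 ≈ 1.615 m/s

z² = 155² + y²
z = √(155² + 99²) = √33826
dz/dt = y/z · dy/dt = 99/√33826 · 3 = 297√33826/33826 ≈ 1.615 m/s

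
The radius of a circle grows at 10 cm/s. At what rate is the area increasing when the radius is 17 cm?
340π cm²/s

A = πr²
dA/dt = 2πr · dr/dt = 2π(17)(10) = 340π cm²/s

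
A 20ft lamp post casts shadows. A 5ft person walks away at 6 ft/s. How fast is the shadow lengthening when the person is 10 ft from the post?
2 ft/s

By similar triangles: 20/(x+s) = 5/s
Solving: s = 5x/15
ds/dt = 5/15 · dx/dt = 1/3 · 6 = 2 ft/s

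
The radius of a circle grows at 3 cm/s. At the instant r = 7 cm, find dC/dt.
6π cm/s

C = 2πr
dC/dt = 2π · dr/dt = 2π · 3 = 6π cm/s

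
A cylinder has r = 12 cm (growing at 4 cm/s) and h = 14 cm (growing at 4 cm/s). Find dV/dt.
1920π cm³/s

V = πr²h
dV/dt = 2πrh·dr/dt + πr²·dh/dt
= 2π(12)(14)(4) + π(12)²(4)
= 1920π cm³/s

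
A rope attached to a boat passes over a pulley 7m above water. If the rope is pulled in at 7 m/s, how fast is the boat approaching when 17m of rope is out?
119√15/60 ≈ 7.681 m/s

rope² = x² + 7²
x = √(17² - 7²) = 4√15
dx/dt = (rope/x) · d(rope)/dt = (17/(4√15)) · (-7) = -119√15/60 m/s
The boat approaches at 119√15/60 ≈ 7.681 m/s.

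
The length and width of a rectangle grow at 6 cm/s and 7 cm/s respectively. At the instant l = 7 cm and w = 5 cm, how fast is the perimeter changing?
26 cm/s

P = 2(l + w)
dP/dt = 2(dl/dt + dw/dt) = 2(6 + 7) = 26 cm/s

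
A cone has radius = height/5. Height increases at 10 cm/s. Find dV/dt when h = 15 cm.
90π cm³/s

V = (1/3)π(h/5)²h = πh³/75
dV/dt = πh²/25 · 10
At h = 15: dV/dt = 90π cm³/s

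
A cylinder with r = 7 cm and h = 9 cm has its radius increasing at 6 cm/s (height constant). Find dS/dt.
276π cm²/s

S = 2πrh + 2πr² (lateral + bases)
dS/dt = (2πh + 4πr)·dr/dt = (2π·9 + 4π·7)·6
= 276π cm²/s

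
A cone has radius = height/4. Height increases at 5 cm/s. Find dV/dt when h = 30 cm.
1125π/4 cm³/s

V = (1/3)π(h/4)²h = πh³/48
dV/dt = πh²/16 · 5
At h = 30: dV/dt = 1125π/4 cm³/s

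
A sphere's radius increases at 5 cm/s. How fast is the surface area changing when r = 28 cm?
1120π cm²/s

S = 4πr²
dS/dt = dS/dr · dr/dt = 8πr · 5
At r = 28: dS/dt = 1120π cm²/s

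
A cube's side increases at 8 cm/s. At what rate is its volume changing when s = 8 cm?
1536 cm³/s

V = s³
dV/dt = 3s² · ds/dt = 3·8²·8 = 1536 cm³/s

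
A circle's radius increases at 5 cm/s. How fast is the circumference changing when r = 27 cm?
10π cm/s

C = 2πr
dC/dt = 2π · dr/dt = 2π · 5 = 10π cm/s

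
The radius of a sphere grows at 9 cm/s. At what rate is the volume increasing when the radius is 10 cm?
3600π cm³/s

V = (4/3)πr³
dV/dt = dV/dr · dr/dt = 4πr² · 9
At r = 10: dV/dt = 3600π cm³/s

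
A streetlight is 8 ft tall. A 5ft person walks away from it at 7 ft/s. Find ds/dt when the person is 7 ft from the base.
35/3 ft/s

By similar triangles: 8/(x+s) = 5/s
Solving: s = 5x/3
ds/dt = 5/3 · dx/dt = 5/3 · 7 = 35/3 ft/s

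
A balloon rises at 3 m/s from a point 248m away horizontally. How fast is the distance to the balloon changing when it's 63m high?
189√65473/65473 ≈ 0.7386 m/s

z² = 248² + y²
z = √(248² + 63²) = √65473
dz/dt = y/z · dy/dt = 63/√65473 · 3 = 189√65473/65473 ≈ 0.7386 m/s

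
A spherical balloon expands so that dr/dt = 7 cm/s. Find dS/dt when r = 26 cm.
1456π cm²/s

S = 4πr²
dS/dt = dS/dr · dr/dt = 8πr · 7
At r = 26: dS/dt = 1456π cm²/s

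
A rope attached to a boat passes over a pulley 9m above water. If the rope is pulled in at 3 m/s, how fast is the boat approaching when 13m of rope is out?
39√22/44 ≈ 4.157 m/s

rope² = x² + 9²
x = √(13² - 9²) = 2√22
dx/dt = (rope/x) · d(rope)/dt = (13/(2√22)) · (-3) = -39√22/44 m/s
The boat approaches at 39√22/44 ≈ 4.157 m/s.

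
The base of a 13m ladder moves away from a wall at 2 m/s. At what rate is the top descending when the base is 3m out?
3√10/20 ≈ 0.4743 m/s

x² + y² = 13²
2x·dx/dt + 2y·dy/dt = 0
dy/dt = -x/y · dx/dt = -3/(4√10) · 2 = -3√10/20 m/s
The top is descending at 3√10/20 ≈ 0.4743 m/s.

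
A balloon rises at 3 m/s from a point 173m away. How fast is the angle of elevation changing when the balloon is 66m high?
0.015138 rad/s

tan(θ) = y/173
sec²(θ) · dθ/dt = (1/173) · dy/dt
dθ/dt = cos²(θ)/173 · 3 = 173/(173² + 66²) · 3
dθ/dt = 0.015138 rad/s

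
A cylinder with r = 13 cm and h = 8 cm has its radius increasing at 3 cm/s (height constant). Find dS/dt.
204π cm²/s

S = 2πrh + 2πr² (lateral + bases)
dS/dt = (2πh + 4πr)·dr/dt = (2π·8 + 4π·13)·3
= 204π cm²/s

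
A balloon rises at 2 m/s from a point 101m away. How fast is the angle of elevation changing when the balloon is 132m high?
0.007312 rad/s

tan(θ) = y/101
sec²(θ) · dθ/dt = (1/101) · dy/dt
dθ/dt = cos²(θ)/101 · 2 = 101/(101² + 132²) · 2
dθ/dt = 0.007312 rad/s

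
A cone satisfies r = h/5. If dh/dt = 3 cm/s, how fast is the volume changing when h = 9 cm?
243π/25 cm³/s

V = (1/3)π(h/5)²h = πh³/75
dV/dt = πh²/25 · 3
At h = 9: dV/dt = 243π/25 cm³/s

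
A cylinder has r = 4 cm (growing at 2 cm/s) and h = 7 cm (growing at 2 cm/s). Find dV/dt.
144π cm³/s

V = πr²h
dV/dt = 2πrh·dr/dt + πr²·dh/dt
= 2π(4)(7)(2) + π(4)²(2)
= 144π cm³/s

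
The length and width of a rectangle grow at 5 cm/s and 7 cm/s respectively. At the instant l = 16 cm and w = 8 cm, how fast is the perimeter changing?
24 cm/s

P = 2(l + w)
dP/dt = 2(dl/dt + dw/dt) = 2(5 + 7) = 24 cm/s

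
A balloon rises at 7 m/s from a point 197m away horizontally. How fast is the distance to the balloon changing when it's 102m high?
714√49213/49213 ≈ 3.219 m/s

z² = 197² + y²
z = √(197² + 102²) = √49213
dz/dt = y/z · dy/dt = 102/√49213 · 7 = 714√49213/49213 ≈ 3.219 m/s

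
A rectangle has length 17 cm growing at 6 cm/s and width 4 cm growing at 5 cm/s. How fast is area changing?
109 cm²/s

A = lw
dA/dt = w·dl/dt + l·dw/dt = 4·6 + 17·5 = 109 cm²/s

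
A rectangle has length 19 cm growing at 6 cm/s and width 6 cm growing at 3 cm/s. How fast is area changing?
93 cm²/s

A = lw
dA/dt = w·dl/dt + l·dw/dt = 6·6 + 19·3 = 93 cm²/s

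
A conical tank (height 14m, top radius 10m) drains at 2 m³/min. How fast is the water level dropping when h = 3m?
98/(225π) ≈ 0.1386 m/min

r/h = 10/14, so r = (5/7)h
V = (1/3)πr²h = (1/3)π((5/7)h)²h = (25/147)πh³
dV/dh = (25/49)πh²
dh/dt = (dV/dt)/(dV/dh) = -2/((25/49)π·3²) = -98/(225π) m/min
The level is dropping at 98/(225π) ≈ 0.1386 m/min.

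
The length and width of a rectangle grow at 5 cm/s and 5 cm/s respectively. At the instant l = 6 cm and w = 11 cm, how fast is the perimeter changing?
20 cm/s

P = 2(l + w)
dP/dt = 2(dl/dt + dw/dt) = 2(5 + 5) = 20 cm/s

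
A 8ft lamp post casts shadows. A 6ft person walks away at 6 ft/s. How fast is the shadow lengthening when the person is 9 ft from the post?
18 ft/s

By similar triangles: 8/(x+s) = 6/s
Solving: s = 6x/2
ds/dt = 6/2 · dx/dt = 3 · 6 = 18 ft/s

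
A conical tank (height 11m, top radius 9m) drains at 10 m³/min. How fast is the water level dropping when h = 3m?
1210/(729π) ≈ 0.5283 m/min

r/h = 9/11, so r = (9/11)h
V = (1/3)πr²h = (1/3)π((9/11)h)²h = (27/121)πh³
dV/dh = (81/121)πh²
dh/dt = (dV/dt)/(dV/dh) = -10/((81/121)π·3²) = -1210/(729π) m/min
The level is dropping at 1210/(729π) ≈ 0.5283 m/min.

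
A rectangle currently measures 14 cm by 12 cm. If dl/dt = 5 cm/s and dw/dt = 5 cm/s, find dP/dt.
20 cm/s

P = 2(l + w)
dP/dt = 2(dl/dt + dw/dt) = 2(5 + 5) = 20 cm/s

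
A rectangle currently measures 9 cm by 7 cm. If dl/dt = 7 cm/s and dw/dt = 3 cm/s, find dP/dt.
20 cm/s

P = 2(l + w)
dP/dt = 2(dl/dt + dw/dt) = 2(7 + 3) = 20 cm/s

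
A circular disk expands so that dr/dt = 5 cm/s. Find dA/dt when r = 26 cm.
260π cm²/s

A = πr²
dA/dt = 2πr · dr/dt = 2π(26)(5) = 260π cm²/s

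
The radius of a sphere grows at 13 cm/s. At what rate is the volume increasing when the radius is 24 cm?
29952π cm³/s

V = (4/3)πr³
dV/dt = dV/dr · dr/dt = 4πr² · 13
At r = 24: dV/dt = 29952π cm³/s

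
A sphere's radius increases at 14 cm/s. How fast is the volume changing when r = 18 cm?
18144π cm³/s

V = (4/3)πr³
dV/dt = dV/dr · dr/dt = 4πr² · 14
At r = 18: dV/dt = 18144π cm³/s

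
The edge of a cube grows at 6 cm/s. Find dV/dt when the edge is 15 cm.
4050 cm³/s

V = s³
dV/dt = 3s² · ds/dt = 3·15²·6 = 4050 cm³/s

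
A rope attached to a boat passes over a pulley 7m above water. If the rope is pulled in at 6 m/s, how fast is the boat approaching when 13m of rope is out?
13√30/10 ≈ 7.12 m/s

rope² = x² + 7²
x = √(13² - 7²) = 2√30
dx/dt = (rope/x) · d(rope)/dt = (13/(2√30)) · (-6) = -13√30/10 m/s
The boat approaches at 13√30/10 ≈ 7.12 m/s.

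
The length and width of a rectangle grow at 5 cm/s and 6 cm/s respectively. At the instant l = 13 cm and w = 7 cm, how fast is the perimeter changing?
22 cm/s

P = 2(l + w)
dP/dt = 2(dl/dt + dw/dt) = 2(5 + 6) = 22 cm/s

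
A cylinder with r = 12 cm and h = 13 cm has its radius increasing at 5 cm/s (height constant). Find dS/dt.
370π cm²/s

S = 2πrh + 2πr² (lateral + bases)
dS/dt = (2πh + 4πr)·dr/dt = (2π·13 + 4π·12)·5
= 370π cm²/s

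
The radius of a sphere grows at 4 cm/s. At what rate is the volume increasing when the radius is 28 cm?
12544π cm³/s

V = (4/3)πr³
dV/dt = dV/dr · dr/dt = 4πr² · 4
At r = 28: dV/dt = 12544π cm³/s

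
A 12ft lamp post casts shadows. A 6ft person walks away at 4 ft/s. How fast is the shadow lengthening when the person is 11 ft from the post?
4 ft/s

By similar triangles: 12/(x+s) = 6/s
Solving: s = 6x/6
ds/dt = 6/6 · dx/dt = 1 · 4 = 4 ft/s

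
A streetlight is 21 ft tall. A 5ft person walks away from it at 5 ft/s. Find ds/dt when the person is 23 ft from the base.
25/16 ft/s

By similar triangles: 21/(x+s) = 5/s
Solving: s = 5x/16
ds/dt = 5/16 · dx/dt = 5/16 · 5 = 25/16 ft/s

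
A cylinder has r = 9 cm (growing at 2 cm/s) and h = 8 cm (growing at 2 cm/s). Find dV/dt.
450π cm³/s

V = πr²h
dV/dt = 2πrh·dr/dt + πr²·dh/dt
= 2π(9)(8)(2) + π(9)²(2)
= 450π cm³/s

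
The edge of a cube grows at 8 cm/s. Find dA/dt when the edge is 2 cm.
192 cm²/s

A = 6s²
dA/dt = 12s · ds/dt = 12·2·8 = 192 cm²/s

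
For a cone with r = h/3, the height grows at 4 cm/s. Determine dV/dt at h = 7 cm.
196π/9 cm³/s

V = (1/3)π(h/3)²h = πh³/27
dV/dt = πh²/9 · 4
At h = 7: dV/dt = 196π/9 cm³/s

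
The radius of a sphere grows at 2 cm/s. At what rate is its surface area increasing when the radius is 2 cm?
32π cm²/s

S = 4πr²
dS/dt = dS/dr · dr/dt = 8πr · 2
At r = 2: dS/dt = 32π cm²/s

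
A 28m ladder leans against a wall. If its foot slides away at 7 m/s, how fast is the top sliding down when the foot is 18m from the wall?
63√115/115 ≈ 5.875 m/s

x² + y² = 28²
2x·dx/dt + 2y·dy/dt = 0
dy/dt = -x/y · dx/dt = -18/(2√115) · 7 = -63√115/115 m/s
The top is descending at 63√115/115 ≈ 5.875 m/s.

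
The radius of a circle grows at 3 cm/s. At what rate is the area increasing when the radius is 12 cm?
72π cm²/s

A = πr²
dA/dt = 2πr · dr/dt = 2π(12)(3) = 72π cm²/s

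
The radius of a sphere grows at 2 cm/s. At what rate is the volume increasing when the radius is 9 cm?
648π cm³/s

V = (4/3)πr³
dV/dt = dV/dr · dr/dt = 4πr² · 2
At r = 9: dV/dt = 648π cm³/s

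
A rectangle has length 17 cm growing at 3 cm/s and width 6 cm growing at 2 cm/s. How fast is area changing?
52 cm²/s

A = lw
dA/dt = w·dl/dt + l·dw/dt = 6·3 + 17·2 = 52 cm²/s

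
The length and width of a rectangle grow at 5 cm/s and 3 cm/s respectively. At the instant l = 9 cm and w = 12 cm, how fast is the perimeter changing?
16 cm/s

P = 2(l + w)
dP/dt = 2(dl/dt + dw/dt) = 2(5 + 3) = 16 cm/s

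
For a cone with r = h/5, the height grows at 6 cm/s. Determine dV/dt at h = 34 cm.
6936π/25 cm³/s

V = (1/3)π(h/5)²h = πh³/75
dV/dt = πh²/25 · 6
At h = 34: dV/dt = 6936π/25 cm³/s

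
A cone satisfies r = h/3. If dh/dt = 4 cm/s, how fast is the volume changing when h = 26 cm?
2704π/9 cm³/s

V = (1/3)π(h/3)²h = πh³/27
dV/dt = πh²/9 · 4
At h = 26: dV/dt = 2704π/9 cm³/s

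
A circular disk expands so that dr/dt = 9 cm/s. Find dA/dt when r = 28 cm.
504π cm²/s

A = πr²
dA/dt = 2πr · dr/dt = 2π(28)(9) = 504π cm²/s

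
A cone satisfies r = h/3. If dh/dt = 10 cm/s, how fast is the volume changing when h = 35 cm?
12250π/9 cm³/s

V = (1/3)π(h/3)²h = πh³/27
dV/dt = πh²/9 · 10
At h = 35: dV/dt = 12250π/9 cm³/s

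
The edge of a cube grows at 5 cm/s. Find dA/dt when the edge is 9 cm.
540 cm²/s

A = 6s²
dA/dt = 12s · ds/dt = 12·9·5 = 540 cm²/s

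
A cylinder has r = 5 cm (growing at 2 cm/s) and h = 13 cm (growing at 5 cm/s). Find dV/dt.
385π cm³/s

V = πr²h
dV/dt = 2πrh·dr/dt + πr²·dh/dt
= 2π(5)(13)(2) + π(5)²(5)
= 385π cm³/s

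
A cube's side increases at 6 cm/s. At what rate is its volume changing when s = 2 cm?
72 cm³/s

V = s³
dV/dt = 3s² · ds/dt = 3·2²·6 = 72 cm³/s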